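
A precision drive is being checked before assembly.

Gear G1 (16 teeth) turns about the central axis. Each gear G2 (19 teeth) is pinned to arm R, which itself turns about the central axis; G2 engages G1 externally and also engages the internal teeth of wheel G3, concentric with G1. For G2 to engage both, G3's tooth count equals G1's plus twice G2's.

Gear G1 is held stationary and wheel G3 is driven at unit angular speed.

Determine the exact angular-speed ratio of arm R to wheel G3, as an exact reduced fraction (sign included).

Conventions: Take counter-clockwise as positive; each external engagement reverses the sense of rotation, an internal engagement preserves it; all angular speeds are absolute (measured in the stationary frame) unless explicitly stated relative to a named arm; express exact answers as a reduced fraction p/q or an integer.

class = planetary set [G3 = 16+2·19 = 54; Willis about the carrier]
ring teeth: 16 + 2·19 = 54
16(ω_sun−ω_arm) = −54(ω_ring−ω_arm),  ω_sun = 0, ω_ring = 1
16(0−ω_arm) = −54(1−ω_arm)  ⇒  70·ω_arm = 54  ⇒  ω_arm = 27/35
ω_out/ω_in = 27/35

27/35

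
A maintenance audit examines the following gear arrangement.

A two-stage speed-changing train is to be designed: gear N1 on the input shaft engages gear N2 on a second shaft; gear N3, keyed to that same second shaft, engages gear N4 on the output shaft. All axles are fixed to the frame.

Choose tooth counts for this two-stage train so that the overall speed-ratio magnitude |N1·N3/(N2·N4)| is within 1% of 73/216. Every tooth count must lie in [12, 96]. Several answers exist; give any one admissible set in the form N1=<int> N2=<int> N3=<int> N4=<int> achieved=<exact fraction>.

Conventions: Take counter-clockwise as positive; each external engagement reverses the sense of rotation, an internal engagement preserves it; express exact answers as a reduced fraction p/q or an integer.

topology: fixed-axis compound train — 2 stages, target 73/216
target = 73/216 in lowest terms: an exact hit needs N1·N3 = k·73 and N2·N4 = k·216 for one integer k, every count in [12, 96]; additionally prefer no 1:1 stage (N1 ≠ N2, N3 ≠ N4)
k = 1…11: no 1:1-free in-range split of k·73 and k·216 into factor pairs; take k = 12
k = 12: N1·N3 = 876 = 12·73, N2·N4 = 2592 = 27·96
achieved = 12·73/(27·96) = 73/216; |achieved − target| = 0 ≤ 73/21600 ✓

N1=12 N2=27 N3=73 N4=96 achieved=73/216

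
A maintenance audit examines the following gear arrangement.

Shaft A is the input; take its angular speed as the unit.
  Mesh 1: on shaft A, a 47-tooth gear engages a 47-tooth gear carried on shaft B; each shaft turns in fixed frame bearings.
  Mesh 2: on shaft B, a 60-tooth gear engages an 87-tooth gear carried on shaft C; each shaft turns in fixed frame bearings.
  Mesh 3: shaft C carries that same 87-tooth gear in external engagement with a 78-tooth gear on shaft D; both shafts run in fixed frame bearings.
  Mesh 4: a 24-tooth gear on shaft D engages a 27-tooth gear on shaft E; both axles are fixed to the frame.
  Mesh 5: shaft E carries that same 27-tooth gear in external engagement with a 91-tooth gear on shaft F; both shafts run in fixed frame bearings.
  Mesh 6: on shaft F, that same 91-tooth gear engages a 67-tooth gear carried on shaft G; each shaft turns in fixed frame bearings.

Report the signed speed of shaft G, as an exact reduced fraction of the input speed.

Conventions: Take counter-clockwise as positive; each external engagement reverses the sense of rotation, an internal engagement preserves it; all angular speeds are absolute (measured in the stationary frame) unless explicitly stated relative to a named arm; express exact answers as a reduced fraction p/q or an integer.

240/871

6-mesh fixed-axis compound train (all bearings frame-fixed)
mesh 1 [47T→47T]: |ω|/ω_in = 1×47/47 = 1, sense flips to −
mesh 2 [60T→87T]: |ω|/ω_in = 1×60/87 = 20/29, sense flips to +
mesh 3 [87T→78T]: |ω|/ω_in = (20/29)×87/78 = 10/13, sense flips to −
mesh 4 [24T→27T]: |ω|/ω_in = (10/13)×24/27 = 80/117, sense flips to +
mesh 5 [27T→91T]: |ω|/ω_in = (80/117)×27/91 = 240/1183, sense flips to −
mesh 6 [91T→67T]: |ω|/ω_in = (240/1183)×91/67 = 240/871, sense flips to +
signed output speed (× input speed) = 240/871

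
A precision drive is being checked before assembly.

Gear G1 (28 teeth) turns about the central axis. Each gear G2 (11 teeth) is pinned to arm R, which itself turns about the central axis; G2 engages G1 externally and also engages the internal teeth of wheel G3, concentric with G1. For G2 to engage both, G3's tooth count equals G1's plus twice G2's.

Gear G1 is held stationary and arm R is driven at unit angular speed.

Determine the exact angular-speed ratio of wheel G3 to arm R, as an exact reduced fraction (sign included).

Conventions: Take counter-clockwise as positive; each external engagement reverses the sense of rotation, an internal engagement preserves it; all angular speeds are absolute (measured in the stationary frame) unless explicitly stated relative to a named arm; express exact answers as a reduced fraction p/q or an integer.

39/25

class = planetary set [G3 = 28+2·11 = 50; Willis about the carrier]
ring teeth: 28 + 2·11 = 50
28(ω_sun−ω_arm) = −50(ω_ring−ω_arm),  ω_sun = 0, ω_arm = 1
ω_ring = 1 − (28/50)(0−1) = 39/25
ω_out/ω_in = 39/25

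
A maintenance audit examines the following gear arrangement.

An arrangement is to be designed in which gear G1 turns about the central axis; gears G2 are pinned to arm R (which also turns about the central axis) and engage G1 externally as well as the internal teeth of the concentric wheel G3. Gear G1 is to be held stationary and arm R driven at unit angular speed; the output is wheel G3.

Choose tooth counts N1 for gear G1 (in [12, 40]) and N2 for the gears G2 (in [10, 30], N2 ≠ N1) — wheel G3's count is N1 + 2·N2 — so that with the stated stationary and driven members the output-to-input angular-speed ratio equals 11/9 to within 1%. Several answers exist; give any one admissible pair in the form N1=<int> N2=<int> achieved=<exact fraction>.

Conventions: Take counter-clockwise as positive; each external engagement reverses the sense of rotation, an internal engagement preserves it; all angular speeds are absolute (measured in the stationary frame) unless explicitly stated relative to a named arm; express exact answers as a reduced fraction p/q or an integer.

N1=12 N2=21 achieved=11/9

topology: planetary set — design target 11/9, arm = carrier (Willis)
Willis with ω_sun = 0: ω_ring/ω_arm = (N1+N3)/N3; set equal to 11/9  ⇒  N3/N1 = 1/(11/9 − 1) = 9/2
N3 = N1 + 2·N2  ⇒  N2/N1 = (N3/N1 − 1)/2 = (9/2 − 1)/2 = 7/4
smallest multiple with N1 ≥ 12 and N2 ≥ 10: k = 3  ⇒  N1 = 3·4 = 12, N2 = 3·7 = 21 (N1 ≤ 40, N2 ≤ 30, N2 ≠ N1 ✓), N3 = 12 + 2·21 = 54
check: (N1+N3)/N3 with N1 = 12, N3 = 54 gives 11/9; |achieved − target| = 0 ≤ 11/900 ✓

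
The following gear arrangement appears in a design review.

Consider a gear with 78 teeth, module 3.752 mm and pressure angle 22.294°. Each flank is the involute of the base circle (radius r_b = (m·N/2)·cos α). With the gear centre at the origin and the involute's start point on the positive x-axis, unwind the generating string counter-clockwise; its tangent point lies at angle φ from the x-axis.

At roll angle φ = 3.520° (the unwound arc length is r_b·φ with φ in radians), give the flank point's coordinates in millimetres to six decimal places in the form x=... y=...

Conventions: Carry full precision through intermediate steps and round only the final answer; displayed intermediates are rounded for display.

x=135.645164 y=0.010461

topology: single-mesh involute geometry — m = 3.752, N = 78
pitch radius r_p = m·N/2 = 3.752·78/2 = 146.328000
base radius r_b = r_p·cos α = 146.328000·cos 22.294° = 135.389902
roll angle φ = 3.520° = 0.06143559 rad
x = r_b·(cos φ + φ·sin φ) = 135.645164
y = r_b·(sin φ − φ·cos φ) = 0.010461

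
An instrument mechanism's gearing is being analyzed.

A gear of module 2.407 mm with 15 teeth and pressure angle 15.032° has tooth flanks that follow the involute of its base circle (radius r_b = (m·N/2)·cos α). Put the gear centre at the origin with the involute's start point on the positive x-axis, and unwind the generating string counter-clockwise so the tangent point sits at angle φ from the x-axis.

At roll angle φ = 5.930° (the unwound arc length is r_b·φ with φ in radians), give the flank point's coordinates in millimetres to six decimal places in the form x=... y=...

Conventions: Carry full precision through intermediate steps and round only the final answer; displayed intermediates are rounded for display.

x=17.527893 y=0.006436

recognized (one wheel, involute flank): single-mesh tooth geometry, m = 2.407, N = 15
pitch radius r_p = m·N/2 = 2.407·15/2 = 18.052500
base radius r_b = r_p·cos α = 18.052500·cos 15.032° = 17.434764
roll angle φ = 5.930° = 0.10349802 rad
x = r_b·(cos φ + φ·sin φ) = 17.527893
y = r_b·(sin φ − φ·cos φ) = 0.006436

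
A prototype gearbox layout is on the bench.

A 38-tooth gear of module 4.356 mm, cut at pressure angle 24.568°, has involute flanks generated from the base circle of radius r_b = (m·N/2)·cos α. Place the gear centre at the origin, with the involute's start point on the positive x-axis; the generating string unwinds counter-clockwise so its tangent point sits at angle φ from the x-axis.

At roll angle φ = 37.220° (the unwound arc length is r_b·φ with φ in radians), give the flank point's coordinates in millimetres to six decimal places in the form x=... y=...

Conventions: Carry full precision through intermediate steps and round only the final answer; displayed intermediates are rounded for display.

recognized (one wheel, involute flank): single-mesh tooth geometry, m = 4.356, N = 38
pitch radius r_p = m·N/2 = 4.356·38/2 = 82.764000
base radius r_b = r_p·cos α = 82.764000·cos 24.568° = 75.271248
roll angle φ = 37.220° = 0.64961155 rad
x = r_b·(cos φ + φ·sin φ) = 89.516632
y = r_b·(sin φ − φ·cos φ) = 6.592197

x=89.516632 y=6.592197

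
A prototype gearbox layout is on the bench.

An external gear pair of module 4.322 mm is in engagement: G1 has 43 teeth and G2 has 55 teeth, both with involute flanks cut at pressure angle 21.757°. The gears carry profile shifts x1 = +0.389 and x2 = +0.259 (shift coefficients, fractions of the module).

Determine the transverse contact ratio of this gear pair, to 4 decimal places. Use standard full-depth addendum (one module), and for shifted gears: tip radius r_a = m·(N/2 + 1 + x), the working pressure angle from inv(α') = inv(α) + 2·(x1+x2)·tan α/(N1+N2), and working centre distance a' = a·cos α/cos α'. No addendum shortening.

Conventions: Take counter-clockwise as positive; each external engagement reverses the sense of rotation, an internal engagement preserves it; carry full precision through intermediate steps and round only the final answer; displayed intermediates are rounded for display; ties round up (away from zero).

1.5841

topology: single-mesh involute geometry — m = 4.322, 43T/55T pair
base radii: r_b1 = 86.303563, r_b2 = 110.388278
tip radii: r_a1 = 98.926258, r_a2 = 124.296398
inv(α') = inv(21.757°) + 2·(+0.389+0.259)·tan α/(43+55) = 0.02464780  ⇒  α' = 23.49630°
a' = a·cos α / cos α' = 211.7780·cos 21.757°/cos 23.49630° = 214.474847
action lengths: √(r_a1²−r_b1²) = 48.353900, √(r_a2²−r_b2²) = 57.131626
base pitch p_b = π·m·cos α = 12.610727
CR = (48.353900 + 57.131626 − 214.474847·sin 23.49630°)/12.610727 = 1.584094
contact ratio ≈ 1.5841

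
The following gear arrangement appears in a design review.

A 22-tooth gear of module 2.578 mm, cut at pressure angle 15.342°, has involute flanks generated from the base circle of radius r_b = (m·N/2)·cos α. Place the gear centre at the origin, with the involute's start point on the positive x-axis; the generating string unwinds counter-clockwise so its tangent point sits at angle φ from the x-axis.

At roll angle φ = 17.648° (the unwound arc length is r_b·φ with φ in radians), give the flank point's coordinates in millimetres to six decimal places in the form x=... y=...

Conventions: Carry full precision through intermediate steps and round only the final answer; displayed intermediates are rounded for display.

single-mesh involute tooth geometry (22T wheel at module 2.578)
pitch radius r_p = m·N/2 = 2.578·22/2 = 28.358000
base radius r_b = r_p·cos α = 28.358000·cos 15.342° = 27.347427
roll angle φ = 17.648° = 0.30801571 rad
x = r_b·(cos φ + φ·sin φ) = 28.614095
y = r_b·(sin φ − φ·cos φ) = 0.263869

x=28.614095 y=0.263869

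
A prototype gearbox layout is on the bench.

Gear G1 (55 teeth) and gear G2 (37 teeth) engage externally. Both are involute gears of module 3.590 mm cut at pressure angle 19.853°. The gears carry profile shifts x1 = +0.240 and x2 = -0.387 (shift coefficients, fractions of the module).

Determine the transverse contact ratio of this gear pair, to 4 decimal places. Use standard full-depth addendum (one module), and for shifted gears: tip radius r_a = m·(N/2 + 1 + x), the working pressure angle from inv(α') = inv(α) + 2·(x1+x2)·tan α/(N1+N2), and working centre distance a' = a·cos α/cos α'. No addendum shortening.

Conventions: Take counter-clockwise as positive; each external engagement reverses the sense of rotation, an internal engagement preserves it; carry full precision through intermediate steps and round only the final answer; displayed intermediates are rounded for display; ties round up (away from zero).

1.7794

class = single-mesh tooth geometry [involute pair 55T × 37T, m = 3.590]
base radii: r_b1 = 92.857480, r_b2 = 62.467759
tip radii: r_a1 = 103.176600, r_a2 = 68.615670
inv(α') = inv(19.853°) + 2·(+0.240-0.387)·tan α/(55+37) = 0.01341336  ⇒  α' = 19.33120°
a' = a·cos α / cos α' = 165.1400·cos 19.853°/cos 19.33120° = 164.605559
action lengths: √(r_a1²−r_b1²) = 44.976652, √(r_a2²−r_b2²) = 28.388189
base pitch p_b = π·m·cos α = 10.608014
CR = (44.976652 + 28.388189 − 164.605559·sin 19.33120°)/10.608014 = 1.779387
contact ratio ≈ 1.7794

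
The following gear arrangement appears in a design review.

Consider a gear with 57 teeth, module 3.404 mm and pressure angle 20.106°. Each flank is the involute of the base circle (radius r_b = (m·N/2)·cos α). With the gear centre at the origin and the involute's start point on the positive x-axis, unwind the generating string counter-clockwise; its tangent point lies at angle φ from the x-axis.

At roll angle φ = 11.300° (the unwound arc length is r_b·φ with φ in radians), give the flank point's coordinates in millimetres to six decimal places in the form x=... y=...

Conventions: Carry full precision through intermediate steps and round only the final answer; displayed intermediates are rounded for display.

x=92.856381 y=0.232051

class = single-mesh tooth geometry [base-circle involute, m = 3.404, 57T]
pitch radius r_p = m·N/2 = 3.404·57/2 = 97.014000
base radius r_b = r_p·cos α = 97.014000·cos 20.106° = 91.101798
roll angle φ = 11.300° = 0.19722221 rad
x = r_b·(cos φ + φ·sin φ) = 92.856381
y = r_b·(sin φ − φ·cos φ) = 0.232051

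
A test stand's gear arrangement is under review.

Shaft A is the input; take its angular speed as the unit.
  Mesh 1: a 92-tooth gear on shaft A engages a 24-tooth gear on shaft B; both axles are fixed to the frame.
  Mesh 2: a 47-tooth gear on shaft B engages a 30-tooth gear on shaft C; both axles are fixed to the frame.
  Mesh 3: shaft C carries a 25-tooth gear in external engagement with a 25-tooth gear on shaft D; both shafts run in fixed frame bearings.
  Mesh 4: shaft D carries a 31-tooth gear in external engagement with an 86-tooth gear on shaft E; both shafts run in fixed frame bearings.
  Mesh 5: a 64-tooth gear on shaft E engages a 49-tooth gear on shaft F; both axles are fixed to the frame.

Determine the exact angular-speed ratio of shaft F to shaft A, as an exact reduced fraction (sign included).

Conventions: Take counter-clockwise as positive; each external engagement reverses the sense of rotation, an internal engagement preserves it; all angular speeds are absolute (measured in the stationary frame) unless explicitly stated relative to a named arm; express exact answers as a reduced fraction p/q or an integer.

-268088/94815

class = fixed-axis compound train [5 meshes; 5 ratios multiply, 5 sense flips]
mesh 1 [92T→24T]: running ratio 23/6, sense −
mesh 2 [47T→30T]: running ratio 1081/180, sense +
mesh 3 [25T→25T]: running ratio 1081/180, sense −
mesh 4 [31T→86T]: running ratio 33511/15480, sense +
mesh 5 [64T→49T]: running ratio 268088/94815, sense −
ω_out/ω_in = -268088/94815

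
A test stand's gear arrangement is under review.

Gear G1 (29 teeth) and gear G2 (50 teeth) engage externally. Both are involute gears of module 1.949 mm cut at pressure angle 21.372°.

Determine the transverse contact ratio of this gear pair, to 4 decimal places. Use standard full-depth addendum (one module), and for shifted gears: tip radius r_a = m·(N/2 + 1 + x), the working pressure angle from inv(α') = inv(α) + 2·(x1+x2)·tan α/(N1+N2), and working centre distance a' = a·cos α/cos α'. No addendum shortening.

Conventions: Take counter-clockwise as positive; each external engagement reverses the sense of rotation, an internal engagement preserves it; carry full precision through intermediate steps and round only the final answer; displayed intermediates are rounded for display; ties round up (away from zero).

single-mesh involute tooth geometry (29T engaging 50T at module 1.949)
base radii: r_b1 = 26.317139, r_b2 = 45.374377
tip radii: r_a1 = 30.209500, r_a2 = 50.674000
no profile shift: α' = α, a' = a
action lengths: √(r_a1²−r_b1²) = 14.833142, √(r_a2²−r_b2²) = 22.561475
base pitch p_b = π·m·cos α = 5.701912
CR = (14.833142 + 22.561475 − 76.985500·sin 21.37200°)/5.701912 = 1.637946
contact ratio ≈ 1.6379

1.6379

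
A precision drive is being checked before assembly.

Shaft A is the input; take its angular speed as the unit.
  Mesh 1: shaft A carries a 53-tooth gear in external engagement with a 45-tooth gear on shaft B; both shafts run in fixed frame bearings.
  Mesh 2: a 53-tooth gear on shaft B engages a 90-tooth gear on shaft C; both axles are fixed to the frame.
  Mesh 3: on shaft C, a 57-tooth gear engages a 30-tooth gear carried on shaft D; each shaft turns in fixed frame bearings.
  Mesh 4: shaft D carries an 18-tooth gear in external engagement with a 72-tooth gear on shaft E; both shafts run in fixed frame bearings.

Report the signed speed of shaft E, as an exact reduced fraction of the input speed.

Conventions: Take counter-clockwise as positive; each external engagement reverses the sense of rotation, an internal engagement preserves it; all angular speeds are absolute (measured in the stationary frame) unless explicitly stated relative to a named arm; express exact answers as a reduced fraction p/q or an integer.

53371/162000

4-mesh fixed-axis compound train (all bearings frame-fixed)
mesh 1 [53T→45T]: |ω|/ω_in = 1×53/45 = 53/45, sense flips to −
mesh 2 [53T→90T]: |ω|/ω_in = (53/45)×53/90 = 2809/4050, sense flips to +
mesh 3 [57T→30T]: |ω|/ω_in = (2809/4050)×57/30 = 53371/40500, sense flips to −
mesh 4 [18T→72T]: |ω|/ω_in = (53371/40500)×18/72 = 53371/162000, sense flips to +
signed output speed (× input speed) = 53371/162000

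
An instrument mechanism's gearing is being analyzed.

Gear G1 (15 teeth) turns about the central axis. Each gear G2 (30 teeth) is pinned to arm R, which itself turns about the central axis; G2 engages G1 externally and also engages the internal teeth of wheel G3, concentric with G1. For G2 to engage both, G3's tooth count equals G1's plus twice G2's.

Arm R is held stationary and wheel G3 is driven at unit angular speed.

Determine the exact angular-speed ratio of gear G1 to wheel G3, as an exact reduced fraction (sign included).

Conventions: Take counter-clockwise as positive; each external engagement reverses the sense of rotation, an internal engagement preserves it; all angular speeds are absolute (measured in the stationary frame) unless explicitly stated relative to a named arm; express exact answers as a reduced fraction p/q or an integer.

-5

topology: planetary set — G1 15T / G2 30T / G3 75T, arm = carrier (Willis)
ring teeth: 15 + 2·30 = 75
15(ω_sun−ω_arm) = −75(ω_ring−ω_arm),  ω_arm = 0, ω_ring = 1
ω_sun = 0 − (75/15)(1−0) = -5
ω_out/ω_in = -5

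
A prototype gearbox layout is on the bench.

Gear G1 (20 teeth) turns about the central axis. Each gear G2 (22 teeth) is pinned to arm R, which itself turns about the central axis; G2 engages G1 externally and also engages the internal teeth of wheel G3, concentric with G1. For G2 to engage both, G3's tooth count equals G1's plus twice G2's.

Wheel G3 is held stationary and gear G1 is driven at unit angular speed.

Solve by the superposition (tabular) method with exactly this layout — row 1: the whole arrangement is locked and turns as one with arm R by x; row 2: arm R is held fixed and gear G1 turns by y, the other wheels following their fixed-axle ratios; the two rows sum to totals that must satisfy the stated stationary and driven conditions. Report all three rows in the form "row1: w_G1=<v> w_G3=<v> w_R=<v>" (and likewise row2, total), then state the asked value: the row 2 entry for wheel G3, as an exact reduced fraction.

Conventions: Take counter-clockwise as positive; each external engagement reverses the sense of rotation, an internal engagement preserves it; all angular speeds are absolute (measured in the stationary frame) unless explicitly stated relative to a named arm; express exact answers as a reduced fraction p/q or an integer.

planetary set (20T centre, 22T on arm, 64T internal) — Willis relation
row 1: whole set turns with the arm by x
row 2 (arm held, sun turns y): ω_ring = −(20/64)·y, ω_arm = 0
boundary: total ω_ring = x − (20/64)·y = 0 and total ω_sun = x + y = 1  ⇒  y = 16/21, x = 5/21
row 2 ring = −(20/64)·16/21 = -5/21
totals (row 1 + row 2): sun 5/21 + 16/21 = 1, ring 5/21 + (-5/21) = 0, arm 5/21 + 0 = 5/21
asked cell (row2, ring) = -5/21

row1: w_G1=5/21 w_G3=5/21 w_R=5/21
row2: w_G1=16/21 w_G3=-5/21 w_R=0
total: w_G1=1 w_G3=0 w_R=5/21
asked value: -5/21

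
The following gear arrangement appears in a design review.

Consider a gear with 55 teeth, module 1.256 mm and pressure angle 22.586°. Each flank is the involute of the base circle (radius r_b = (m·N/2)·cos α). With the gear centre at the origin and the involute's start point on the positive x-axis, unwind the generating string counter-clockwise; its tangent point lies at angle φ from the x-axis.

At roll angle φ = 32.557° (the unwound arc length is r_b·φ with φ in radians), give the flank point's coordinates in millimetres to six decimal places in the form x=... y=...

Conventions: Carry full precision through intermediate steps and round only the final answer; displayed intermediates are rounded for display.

x=36.631228 y=1.888092

class = single-mesh tooth geometry [base-circle involute, m = 1.256, 55T]
pitch radius r_p = m·N/2 = 1.256·55/2 = 34.540000
base radius r_b = r_p·cos α = 34.540000·cos 22.586° = 31.890923
roll angle φ = 32.557° = 0.56822684 rad
x = r_b·(cos φ + φ·sin φ) = 36.631228
y = r_b·(sin φ − φ·cos φ) = 1.888092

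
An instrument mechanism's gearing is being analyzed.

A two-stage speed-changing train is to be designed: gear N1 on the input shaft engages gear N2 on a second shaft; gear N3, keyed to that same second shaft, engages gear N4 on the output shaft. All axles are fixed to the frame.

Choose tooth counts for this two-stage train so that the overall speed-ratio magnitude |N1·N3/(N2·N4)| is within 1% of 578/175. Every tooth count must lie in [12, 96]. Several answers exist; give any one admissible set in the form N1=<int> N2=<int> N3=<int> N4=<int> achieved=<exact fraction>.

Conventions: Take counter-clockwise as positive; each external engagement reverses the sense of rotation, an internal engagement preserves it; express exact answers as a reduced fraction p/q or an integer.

class = fixed-axis compound train [2-stage, 578/175 wanted]
target = 578/175 in lowest terms: an exact hit needs N1·N3 = k·578 and N2·N4 = k·175 for one integer k, every count in [12, 96]; additionally prefer no 1:1 stage (N1 ≠ N2, N3 ≠ N4)
k = 1: no 1:1-free in-range split of k·578 and k·175 into factor pairs; take k = 2
k = 2: N1·N3 = 1156 = 17·68, N2·N4 = 350 = 14·25
achieved = 17·68/(14·25) = 578/175; |achieved − target| = 0 ≤ 289/8750 ✓

N1=17 N2=14 N3=68 N4=25 achieved=578/175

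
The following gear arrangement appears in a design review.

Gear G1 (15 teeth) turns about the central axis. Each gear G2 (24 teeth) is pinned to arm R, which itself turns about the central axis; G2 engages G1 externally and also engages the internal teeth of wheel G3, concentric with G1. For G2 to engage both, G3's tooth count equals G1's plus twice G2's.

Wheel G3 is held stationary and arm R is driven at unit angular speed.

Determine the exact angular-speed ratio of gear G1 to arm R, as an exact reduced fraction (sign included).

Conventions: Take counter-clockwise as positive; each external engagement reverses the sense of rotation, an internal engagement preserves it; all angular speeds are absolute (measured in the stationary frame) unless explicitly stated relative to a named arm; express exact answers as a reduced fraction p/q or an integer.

topology: planetary set — G1 15T / G2 24T / G3 63T, arm = carrier (Willis)
ring teeth: 15 + 2·24 = 63
15(ω_sun−ω_arm) = −63(ω_ring−ω_arm),  ω_ring = 0, ω_arm = 1
ω_sun = 1 − (63/15)(0−1) = 26/5
ω_out/ω_in = 26/5

26/5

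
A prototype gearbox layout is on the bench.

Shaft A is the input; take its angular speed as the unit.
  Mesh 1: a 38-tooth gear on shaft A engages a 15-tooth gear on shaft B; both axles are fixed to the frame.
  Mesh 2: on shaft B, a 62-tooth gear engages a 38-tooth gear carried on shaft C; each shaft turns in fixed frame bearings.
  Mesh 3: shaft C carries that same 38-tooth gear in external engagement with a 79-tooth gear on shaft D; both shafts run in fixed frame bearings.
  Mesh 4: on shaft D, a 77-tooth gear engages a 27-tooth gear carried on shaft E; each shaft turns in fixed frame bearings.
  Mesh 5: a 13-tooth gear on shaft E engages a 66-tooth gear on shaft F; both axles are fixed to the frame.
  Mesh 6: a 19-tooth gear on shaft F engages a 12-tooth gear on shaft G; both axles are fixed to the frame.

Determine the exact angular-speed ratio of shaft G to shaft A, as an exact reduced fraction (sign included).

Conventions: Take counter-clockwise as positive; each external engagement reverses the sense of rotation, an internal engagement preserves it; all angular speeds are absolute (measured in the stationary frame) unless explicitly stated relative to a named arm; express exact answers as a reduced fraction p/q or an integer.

class = fixed-axis compound train [6 meshes; 6 ratios multiply, 6 sense flips]
mesh 1 [38T→15T]: running ratio 38/15, sense −
mesh 2 [62T→38T]: running ratio 62/15, sense +
mesh 3 [38T→79T]: running ratio 2356/1185, sense −
mesh 4 [77T→27T]: running ratio 181412/31995, sense +
mesh 5 [13T→66T]: running ratio 107198/95985, sense −
mesh 6 [19T→12T]: running ratio 1018381/575910, sense +
ω_out/ω_in = 1018381/575910

1018381/575910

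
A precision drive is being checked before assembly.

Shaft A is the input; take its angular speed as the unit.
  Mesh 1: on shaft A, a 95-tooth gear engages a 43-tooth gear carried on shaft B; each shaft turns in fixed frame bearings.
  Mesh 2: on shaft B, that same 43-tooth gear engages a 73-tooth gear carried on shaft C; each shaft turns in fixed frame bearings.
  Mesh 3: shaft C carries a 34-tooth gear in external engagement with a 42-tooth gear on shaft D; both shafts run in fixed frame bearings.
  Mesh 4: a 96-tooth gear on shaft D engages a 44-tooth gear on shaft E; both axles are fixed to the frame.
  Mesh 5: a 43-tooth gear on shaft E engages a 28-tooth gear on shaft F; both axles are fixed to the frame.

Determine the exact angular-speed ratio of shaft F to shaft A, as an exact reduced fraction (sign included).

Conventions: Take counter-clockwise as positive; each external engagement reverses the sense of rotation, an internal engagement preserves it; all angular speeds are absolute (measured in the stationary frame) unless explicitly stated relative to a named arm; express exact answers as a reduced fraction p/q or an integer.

class = fixed-axis compound train [5 meshes; 5 ratios multiply, 5 sense flips]
mesh 1 [95T→43T]: running ratio 95/43, sense −
mesh 2 [43T→73T]: running ratio 95/73, sense +
mesh 3 [34T→42T]: running ratio 1615/1533, sense −
mesh 4 [96T→44T]: running ratio 12920/5621, sense +
mesh 5 [43T→28T]: running ratio 138890/39347, sense −
ω_out/ω_in = -138890/39347

-138890/39347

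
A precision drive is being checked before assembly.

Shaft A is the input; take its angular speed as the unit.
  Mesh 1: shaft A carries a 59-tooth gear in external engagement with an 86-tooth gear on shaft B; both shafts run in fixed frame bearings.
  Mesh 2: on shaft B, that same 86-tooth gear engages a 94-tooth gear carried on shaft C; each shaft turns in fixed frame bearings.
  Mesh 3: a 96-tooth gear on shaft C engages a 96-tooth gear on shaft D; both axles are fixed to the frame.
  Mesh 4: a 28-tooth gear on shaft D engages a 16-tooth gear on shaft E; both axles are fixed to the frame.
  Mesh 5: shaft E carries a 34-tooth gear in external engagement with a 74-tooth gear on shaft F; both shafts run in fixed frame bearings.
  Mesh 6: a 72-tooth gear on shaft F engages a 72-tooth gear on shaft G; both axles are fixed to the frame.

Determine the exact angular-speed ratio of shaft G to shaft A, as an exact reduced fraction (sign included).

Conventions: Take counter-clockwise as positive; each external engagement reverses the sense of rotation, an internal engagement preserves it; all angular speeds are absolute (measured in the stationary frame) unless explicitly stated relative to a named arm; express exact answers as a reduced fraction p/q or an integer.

class = fixed-axis compound train [6 meshes; 6 ratios multiply, 6 sense flips]
mesh 1 [59T→86T]: running ratio 59/86, sense −
mesh 2 [86T→94T]: running ratio 59/94, sense +
mesh 3 [96T→96T]: running ratio 59/94, sense −
mesh 4 [28T→16T]: running ratio 413/376, sense +
mesh 5 [34T→74T]: running ratio 7021/13912, sense −
mesh 6 [72T→72T]: running ratio 7021/13912, sense +
ω_out/ω_in = 7021/13912

7021/13912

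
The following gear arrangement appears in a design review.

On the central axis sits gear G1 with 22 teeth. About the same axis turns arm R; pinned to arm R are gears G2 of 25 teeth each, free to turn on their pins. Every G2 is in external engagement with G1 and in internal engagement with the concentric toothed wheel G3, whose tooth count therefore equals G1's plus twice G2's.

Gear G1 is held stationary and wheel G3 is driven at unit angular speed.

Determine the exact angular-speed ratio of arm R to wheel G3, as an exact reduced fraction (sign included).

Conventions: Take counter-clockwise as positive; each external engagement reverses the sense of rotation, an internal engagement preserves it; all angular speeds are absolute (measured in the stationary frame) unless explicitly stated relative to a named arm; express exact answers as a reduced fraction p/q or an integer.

topology: planetary set — G1 22T / G2 25T / G3 72T, arm = carrier (Willis)
ring teeth: 22 + 2·25 = 72
22(ω_sun−ω_arm) = −72(ω_ring−ω_arm),  ω_sun = 0, ω_ring = 1
22(0−ω_arm) = −72(1−ω_arm)  ⇒  94·ω_arm = 72  ⇒  ω_arm = 36/47
ω_out/ω_in = 36/47

36/47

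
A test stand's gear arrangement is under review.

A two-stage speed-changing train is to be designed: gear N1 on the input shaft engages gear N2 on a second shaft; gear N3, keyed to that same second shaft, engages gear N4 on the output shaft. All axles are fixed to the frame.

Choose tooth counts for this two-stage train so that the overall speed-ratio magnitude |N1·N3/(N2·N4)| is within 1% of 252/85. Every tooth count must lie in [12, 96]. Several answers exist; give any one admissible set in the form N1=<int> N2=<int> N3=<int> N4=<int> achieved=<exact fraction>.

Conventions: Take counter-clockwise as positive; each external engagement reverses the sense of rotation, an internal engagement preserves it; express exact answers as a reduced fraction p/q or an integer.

N1=12 N2=15 N3=63 N4=17 achieved=252/85

2-stage fixed-axis compound train for ratio 252/85
target = 252/85 in lowest terms: an exact hit needs N1·N3 = k·252 and N2·N4 = k·85 for one integer k, every count in [12, 96]; additionally prefer no 1:1 stage (N1 ≠ N2, N3 ≠ N4)
k = 1…2: no 1:1-free in-range split of k·252 and k·85 into factor pairs; take k = 3
k = 3: N1·N3 = 756 = 12·63, N2·N4 = 255 = 15·17
achieved = 12·63/(15·17) = 252/85; |achieved − target| = 0 ≤ 63/2125 ✓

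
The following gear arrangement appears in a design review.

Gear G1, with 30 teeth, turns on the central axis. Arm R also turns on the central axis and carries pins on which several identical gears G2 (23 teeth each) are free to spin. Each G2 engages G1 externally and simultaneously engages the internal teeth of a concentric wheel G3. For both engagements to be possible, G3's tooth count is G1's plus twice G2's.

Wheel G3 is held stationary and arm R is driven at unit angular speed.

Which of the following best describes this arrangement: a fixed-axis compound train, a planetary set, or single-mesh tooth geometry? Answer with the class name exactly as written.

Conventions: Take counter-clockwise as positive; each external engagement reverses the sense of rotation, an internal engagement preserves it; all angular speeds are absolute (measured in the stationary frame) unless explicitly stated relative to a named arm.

recognized (axles ride arm R): planetary set, 30/23/76 teeth
classification: planetary set

planetary set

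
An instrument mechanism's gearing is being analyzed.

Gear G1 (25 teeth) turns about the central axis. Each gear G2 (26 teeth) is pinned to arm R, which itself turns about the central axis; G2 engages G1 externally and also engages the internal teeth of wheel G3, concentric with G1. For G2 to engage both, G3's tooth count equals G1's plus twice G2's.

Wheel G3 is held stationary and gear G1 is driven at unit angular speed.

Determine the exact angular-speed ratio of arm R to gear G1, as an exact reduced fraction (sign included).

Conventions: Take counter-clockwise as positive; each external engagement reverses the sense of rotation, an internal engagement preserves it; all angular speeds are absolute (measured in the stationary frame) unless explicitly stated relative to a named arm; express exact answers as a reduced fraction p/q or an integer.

recognized (axles ride arm R): planetary set, 25/26/77 teeth
ring teeth: 25 + 2·26 = 77
25(ω_sun−ω_arm) = −77(ω_ring−ω_arm),  ω_ring = 0, ω_sun = 1
25(1−ω_arm) = −77(0−ω_arm)  ⇒  102·ω_arm = 25  ⇒  ω_arm = 25/102
ω_out/ω_in = 25/102

25/102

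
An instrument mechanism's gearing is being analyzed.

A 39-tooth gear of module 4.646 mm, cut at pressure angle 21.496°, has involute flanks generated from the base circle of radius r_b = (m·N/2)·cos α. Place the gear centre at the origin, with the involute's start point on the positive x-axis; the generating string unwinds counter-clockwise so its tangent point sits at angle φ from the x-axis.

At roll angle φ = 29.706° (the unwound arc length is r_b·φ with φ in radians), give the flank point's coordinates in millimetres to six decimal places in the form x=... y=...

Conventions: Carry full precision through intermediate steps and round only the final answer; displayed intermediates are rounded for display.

x=94.874932 y=3.811778

single-mesh involute tooth geometry (39T wheel at module 4.646)
pitch radius r_p = m·N/2 = 4.646·39/2 = 90.597000
base radius r_b = r_p·cos α = 90.597000·cos 21.496° = 84.295358
roll angle φ = 29.706° = 0.51846751 rad
x = r_b·(cos φ + φ·sin φ) = 94.874932
y = r_b·(sin φ − φ·cos φ) = 3.811778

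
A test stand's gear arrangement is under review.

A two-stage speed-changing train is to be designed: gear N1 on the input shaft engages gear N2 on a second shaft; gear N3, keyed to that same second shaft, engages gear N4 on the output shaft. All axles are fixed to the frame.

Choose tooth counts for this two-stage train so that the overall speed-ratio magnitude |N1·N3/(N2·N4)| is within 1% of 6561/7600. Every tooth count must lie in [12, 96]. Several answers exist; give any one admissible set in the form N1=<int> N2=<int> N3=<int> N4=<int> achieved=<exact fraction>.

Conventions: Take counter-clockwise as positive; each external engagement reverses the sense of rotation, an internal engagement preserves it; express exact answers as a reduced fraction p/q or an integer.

N1=81 N2=80 N3=81 N4=95 achieved=6561/7600

2-stage fixed-axis compound train for ratio 6561/7600
target = 6561/7600 in lowest terms: an exact hit needs N1·N3 = k·6561 and N2·N4 = k·7600 for one integer k, every count in [12, 96]; additionally prefer no 1:1 stage (N1 ≠ N2, N3 ≠ N4)
k = 1: N1·N3 = 6561 = 81·81, N2·N4 = 7600 = 80·95
achieved = 81·81/(80·95) = 6561/7600; |achieved − target| = 0 ≤ 6561/760000 ✓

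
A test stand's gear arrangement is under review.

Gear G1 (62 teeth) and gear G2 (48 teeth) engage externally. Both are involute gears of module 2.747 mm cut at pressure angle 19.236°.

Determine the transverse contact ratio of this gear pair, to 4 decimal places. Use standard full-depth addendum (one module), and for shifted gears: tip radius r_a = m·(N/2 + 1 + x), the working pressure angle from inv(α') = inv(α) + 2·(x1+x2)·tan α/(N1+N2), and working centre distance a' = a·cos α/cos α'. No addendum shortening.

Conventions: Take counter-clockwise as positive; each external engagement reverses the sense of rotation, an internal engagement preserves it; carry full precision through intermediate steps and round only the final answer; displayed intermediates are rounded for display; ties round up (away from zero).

1.8121

single-mesh involute tooth geometry (62T engaging 48T at module 2.747)
base radii: r_b1 = 80.402646, r_b2 = 62.247210
tip radii: r_a1 = 87.904000, r_a2 = 68.675000
no profile shift: α' = α, a' = a
action lengths: √(r_a1²−r_b1²) = 35.532065, √(r_a2²−r_b2²) = 29.009317
base pitch p_b = π·m·cos α = 8.148141
CR = (35.532065 + 29.009317 − 151.085000·sin 19.23600°)/8.148141 = 1.812061
contact ratio ≈ 1.8121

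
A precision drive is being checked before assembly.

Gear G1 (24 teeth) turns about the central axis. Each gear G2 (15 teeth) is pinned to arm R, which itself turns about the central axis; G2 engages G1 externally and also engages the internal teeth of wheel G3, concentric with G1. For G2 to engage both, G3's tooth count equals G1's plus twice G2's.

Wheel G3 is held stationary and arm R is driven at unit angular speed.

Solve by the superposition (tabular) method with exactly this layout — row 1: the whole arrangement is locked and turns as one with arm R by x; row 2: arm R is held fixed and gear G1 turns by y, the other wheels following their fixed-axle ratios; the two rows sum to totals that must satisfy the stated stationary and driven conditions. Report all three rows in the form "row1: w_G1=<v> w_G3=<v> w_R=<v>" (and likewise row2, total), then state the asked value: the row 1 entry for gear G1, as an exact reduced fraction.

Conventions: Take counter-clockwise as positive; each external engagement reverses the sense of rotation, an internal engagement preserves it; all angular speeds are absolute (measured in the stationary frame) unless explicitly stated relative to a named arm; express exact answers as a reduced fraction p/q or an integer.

planetary set (24T centre, 15T on arm, 54T internal) — Willis relation
row 1 — lock + rotate with arm: ω_sun = ω_ring = ω_arm = x
row 2: sun turns y, ring = −(24/54)·y, arm 0
boundary: total ω_ring = x − (24/54)·y = 0 and total ω_arm = x = 1  ⇒  y = 9/4, x = 1
row 2 ring = −(24/54)·9/4 = -1
totals (row 1 + row 2): sun 1 + 9/4 = 13/4, ring 1 + (-1) = 0, arm 1 + 0 = 1
asked cell (row1, sun) = 1

row1: w_G1=1 w_G3=1 w_R=1
row2: w_G1=9/4 w_G3=-1 w_R=0
total: w_G1=13/4 w_G3=0 w_R=1
asked value: 1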